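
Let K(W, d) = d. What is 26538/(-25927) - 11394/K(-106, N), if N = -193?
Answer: 290290404/5003911 ≈ 58.013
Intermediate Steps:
26538/(-25927) - 11394/K(-106, N) = 26538/(-25927) - 11394/(-193) = 26538*(-1/25927) - 11394*(-1/193) = -26538/25927 + 11394/193 = 290290404/5003911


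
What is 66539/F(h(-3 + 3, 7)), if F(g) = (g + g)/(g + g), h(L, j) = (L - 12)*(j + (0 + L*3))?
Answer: 66539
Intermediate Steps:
h(L, j) = (-12 + L)*(j + 3*L) (h(L, j) = (-12 + L)*(j + (0 + 3*L)) = (-12 + L)*(j + 3*L))
F(g) = 1 (F(g) = (2*g)/((2*g)) = (2*g)*(1/(2*g)) = 1)
66539/F(h(-3 + 3, 7)) = 66539/1 = 66539*1 = 66539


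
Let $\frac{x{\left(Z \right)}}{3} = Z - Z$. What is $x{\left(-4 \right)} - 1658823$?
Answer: $-1658823$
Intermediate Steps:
$x{\left(Z \right)} = 0$ ($x{\left(Z \right)} = 3 \left(Z - Z\right) = 3 \cdot 0 = 0$)
$x{\left(-4 \right)} - 1658823 = 0 - 1658823 = -1658823$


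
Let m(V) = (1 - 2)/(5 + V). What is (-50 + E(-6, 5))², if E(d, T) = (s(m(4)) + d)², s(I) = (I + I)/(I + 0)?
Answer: 1156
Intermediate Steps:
m(V) = -1/(5 + V)
s(I) = 2 (s(I) = (2*I)/I = 2)
E(d, T) = (2 + d)²
(-50 + E(-6, 5))² = (-50 + (2 - 6)²)² = (-50 + (-4)²)² = (-50 + 16)² = (-34)² = 1156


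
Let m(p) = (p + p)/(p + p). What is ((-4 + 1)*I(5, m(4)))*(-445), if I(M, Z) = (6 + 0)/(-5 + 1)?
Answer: -4005/2 ≈ -2002.5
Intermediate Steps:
m(p) = 1 (m(p) = (2*p)/((2*p)) = (2*p)*(1/(2*p)) = 1)
I(M, Z) = -3/2 (I(M, Z) = 6/(-4) = 6*(-¼) = -3/2)
((-4 + 1)*I(5, m(4)))*(-445) = ((-4 + 1)*(-3/2))*(-445) = -3*(-3/2)*(-445) = (9/2)*(-445) = -4005/2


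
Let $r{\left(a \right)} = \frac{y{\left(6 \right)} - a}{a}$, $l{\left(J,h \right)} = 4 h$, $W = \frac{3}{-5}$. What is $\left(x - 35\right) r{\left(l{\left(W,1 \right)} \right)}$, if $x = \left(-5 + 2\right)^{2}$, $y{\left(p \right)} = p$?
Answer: $-13$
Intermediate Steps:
$W = - \frac{3}{5}$ ($W = 3 \left(- \frac{1}{5}\right) = - \frac{3}{5} \approx -0.6$)
$x = 9$ ($x = \left(-3\right)^{2} = 9$)
$r{\left(a \right)} = \frac{6 - a}{a}$
$\left(x - 35\right) r{\left(l{\left(W,1 \right)} \right)} = \left(9 - 35\right) \frac{6 - 4 \cdot 1}{4 \cdot 1} = - 26 \frac{6 - 4}{4} = - 26 \cdot \frac{1}{4} \cdot 2 = \left(-26\right) \frac{1}{2} = -13$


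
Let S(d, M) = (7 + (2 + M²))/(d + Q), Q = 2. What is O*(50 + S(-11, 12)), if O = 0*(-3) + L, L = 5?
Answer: 165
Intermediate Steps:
O = 5 (O = 0*(-3) + 5 = 0 + 5 = 5)
S(d, M) = (9 + M²)/(2 + d) (S(d, M) = (7 + (2 + M²))/(d + 2) = (9 + M²)/(2 + d))
O*(50 + S(-11, 12)) = 5*(50 + (9 + 12²)/(2 - 11)) = 5*(50 + (9 + 144)/(-9)) = 5*(50 - ⅑*153) = 5*(50 - 17) = 5*33 = 165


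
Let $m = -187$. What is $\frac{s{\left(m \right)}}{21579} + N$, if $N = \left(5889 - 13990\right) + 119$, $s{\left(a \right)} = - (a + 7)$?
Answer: $- \frac{57414466}{7193} \approx -7982.0$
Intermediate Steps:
$s{\left(a \right)} = -7 - a$ ($s{\left(a \right)} = - (7 + a) = -7 - a$)
$N = -7982$ ($N = -8101 + 119 = -7982$)
$\frac{s{\left(m \right)}}{21579} + N = \frac{-7 - -187}{21579} - 7982 = \left(-7 + 187\right) \frac{1}{21579} - 7982 = 180 \cdot \frac{1}{21579} - 7982 = \frac{60}{7193} - 7982 = - \frac{57414466}{7193}$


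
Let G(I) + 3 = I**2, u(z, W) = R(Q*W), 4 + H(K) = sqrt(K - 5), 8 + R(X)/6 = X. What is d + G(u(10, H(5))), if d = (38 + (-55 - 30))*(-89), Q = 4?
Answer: 24916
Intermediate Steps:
R(X) = -48 + 6*X
H(K) = -4 + sqrt(-5 + K) (H(K) = -4 + sqrt(K - 5) = -4 + sqrt(-5 + K))
u(z, W) = -48 + 24*W (u(z, W) = -48 + 6*(4*W) = -48 + 24*W)
d = 4183 (d = (38 - 85)*(-89) = -47*(-89) = 4183)
G(I) = -3 + I**2
d + G(u(10, H(5))) = 4183 + (-3 + (-48 + 24*(-4 + sqrt(-5 + 5)))**2) = 4183 + (-3 + (-48 + 24*(-4 + sqrt(0)))**2) = 4183 + (-3 + (-48 + 24*(-4 + 0))**2) = 4183 + (-3 + (-48 + 24*(-4))**2) = 4183 + (-3 + (-48 - 96)**2) = 4183 + (-3 + (-144)**2) = 4183 + (-3 + 20736) = 4183 + 20733 = 24916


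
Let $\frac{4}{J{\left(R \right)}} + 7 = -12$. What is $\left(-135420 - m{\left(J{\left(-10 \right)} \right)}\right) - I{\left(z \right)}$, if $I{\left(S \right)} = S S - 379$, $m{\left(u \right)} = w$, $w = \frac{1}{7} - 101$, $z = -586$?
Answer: $- \frac{3348353}{7} \approx -4.7834 \cdot 10^{5}$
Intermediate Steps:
$J{\left(R \right)} = - \frac{4}{19}$ ($J{\left(R \right)} = \frac{4}{-7 - 12} = \frac{4}{-19} = 4 \left(- \frac{1}{19}\right) = - \frac{4}{19}$)
$w = - \frac{706}{7}$ ($w = \frac{1}{7} - 101 = - \frac{706}{7} \approx -100.86$)
$m{\left(u \right)} = - \frac{706}{7}$
$I{\left(S \right)} = -379 + S^{2}$ ($I{\left(S \right)} = S^{2} - 379 = -379 + S^{2}$)
$\left(-135420 - m{\left(J{\left(-10 \right)} \right)}\right) - I{\left(z \right)} = \left(-135420 - - \frac{706}{7}\right) - \left(-379 + \left(-586\right)^{2}\right) = \left(-135420 + \frac{706}{7}\right) - \left(-379 + 343396\right) = - \frac{947234}{7} - 343017 = - \frac{3348353}{7}$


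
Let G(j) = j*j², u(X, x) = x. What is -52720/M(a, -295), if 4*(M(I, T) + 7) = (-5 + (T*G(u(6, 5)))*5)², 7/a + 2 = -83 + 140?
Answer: -52720/8498996093 ≈ -6.2031e-6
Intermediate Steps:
a = 7/55 (a = 7/(-2 + (-83 + 140)) = 7/(-2 + 57) = 7/55 ≈ 0.12727)
G(j) = j³
M(I, T) = -7 + (-5 + 625*T)²/4 (M(I, T) = -7 + (-5 + (T*5³)*5)²/4 = -7 + (-5 + (T*125)*5)²/4 = -7 + (-5 + (125*T)*5)²/4 = -7 + (-5 + 625*T)²/4)
-52720/M(a, -295) = -52720/(-7 + 25*(-1 + 125*(-295))²/4) = -52720/(-7 + 25*(-1 - 36875)²/4) = -52720/(-7 + (25/4)*(-36876)²) = -52720/(-7 + (25/4)*1359839376) = -52720/(-7 + 8498996100) = -52720/8498996093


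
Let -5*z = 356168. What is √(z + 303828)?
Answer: 2*√1453715/5 ≈ 482.28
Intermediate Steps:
z = -356168/5 (z = -⅕*356168 = -356168/5 ≈ -71234.)
√(z + 303828) = √(-356168/5 + 303828) = √(1162972/5) = 2*√1453715/5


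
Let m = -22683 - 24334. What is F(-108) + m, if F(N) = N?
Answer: -47125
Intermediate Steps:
m = -47017
F(-108) + m = -108 - 47017 = -47125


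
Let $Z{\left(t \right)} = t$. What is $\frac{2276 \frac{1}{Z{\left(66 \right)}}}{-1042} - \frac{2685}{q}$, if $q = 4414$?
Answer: $- \frac{48674771}{75889902} \approx -0.64139$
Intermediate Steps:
$\frac{2276 \frac{1}{Z{\left(66 \right)}}}{-1042} - \frac{2685}{q} = \frac{2276 \cdot \frac{1}{66}}{-1042} - \frac{2685}{4414} = 2276 \cdot \frac{1}{66} \left(- \frac{1}{1042}\right) - \frac{2685}{4414} = \frac{1138}{33} \left(- \frac{1}{1042}\right) - \frac{2685}{4414} = - \frac{569}{17193} - \frac{2685}{4414} = - \frac{48674771}{75889902}$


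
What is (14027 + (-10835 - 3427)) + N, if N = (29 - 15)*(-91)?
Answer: -1509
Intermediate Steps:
N = -1274 (N = 14*(-91) = -1274)
(14027 + (-10835 - 3427)) + N = (14027 + (-10835 - 3427)) - 1274 = (14027 - 14262) - 1274 = -235 - 1274 = -1509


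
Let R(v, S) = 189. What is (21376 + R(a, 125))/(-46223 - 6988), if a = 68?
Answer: -21565/53211 ≈ -0.40527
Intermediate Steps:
(21376 + R(a, 125))/(-46223 - 6988) = (21376 + 189)/(-46223 - 6988) = 21565/(-53211) = 21565*(-1/53211) = -21565/53211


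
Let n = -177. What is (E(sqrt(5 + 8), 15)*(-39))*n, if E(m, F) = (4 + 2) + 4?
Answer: 69030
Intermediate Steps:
E(m, F) = 10 (E(m, F) = 6 + 4 = 10)
(E(sqrt(5 + 8), 15)*(-39))*n = (10*(-39))*(-177) = -390*(-177) = 69030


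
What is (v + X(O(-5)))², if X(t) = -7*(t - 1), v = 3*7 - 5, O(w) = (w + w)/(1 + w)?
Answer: 121/4 ≈ 30.250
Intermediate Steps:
O(w) = 2*w/(1 + w) (O(w) = (2*w)/(1 + w) = 2*w/(1 + w))
v = 16 (v = 21 - 5 = 16)
X(t) = 7 - 7*t (X(t) = -7*(-1 + t) = 7 - 7*t)
(v + X(O(-5)))² = (16 + (7 - 14*(-5)/(1 - 5)))² = (16 + (7 - 14*(-5)/(-4)))² = (16 + (7 - 14*(-5)*(-1)/4))² = (16 + (7 - 7*5/2))² = (16 + (7 - 35/2))² = (16 - 21/2)² = (11/2)² = 121/4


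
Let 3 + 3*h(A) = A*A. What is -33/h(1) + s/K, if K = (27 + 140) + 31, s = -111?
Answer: 1615/33 ≈ 48.939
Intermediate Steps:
h(A) = -1 + A²/3 (h(A) = -1 + (A*A)/3 = -1 + A²/3)
K = 198 (K = 167 + 31 = 198)
-33/h(1) + s/K = -33/(-1 + (⅓)*1²) - 111/198 = -33/(-1 + (⅓)*1) - 111*1/198 = -33/(-1 + ⅓) - 37/66 = -33/(-⅔) - 37/66 = -33*(-3/2) - 37/66 = 99/2 - 37/66 = 1615/33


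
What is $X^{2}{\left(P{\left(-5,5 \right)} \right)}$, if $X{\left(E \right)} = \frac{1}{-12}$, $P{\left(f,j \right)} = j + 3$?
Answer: $\frac{1}{144} \approx 0.0069444$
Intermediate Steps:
$P{\left(f,j \right)} = 3 + j$
$X{\left(E \right)} = - \frac{1}{12}$
$X^{2}{\left(P{\left(-5,5 \right)} \right)} = \left(- \frac{1}{12}\right)^{2} = \frac{1}{144}$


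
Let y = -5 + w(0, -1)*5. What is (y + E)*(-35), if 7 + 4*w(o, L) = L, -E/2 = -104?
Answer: -6755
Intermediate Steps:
E = 208 (E = -2*(-104) = 208)
w(o, L) = -7/4 + L/4
y = -15 (y = -5 + (-7/4 + (¼)*(-1))*5 = -5 + (-7/4 - ¼)*5 = -5 - 2*5 = -5 - 10 = -15)
(y + E)*(-35) = (-15 + 208)*(-35) = 193*(-35) = -6755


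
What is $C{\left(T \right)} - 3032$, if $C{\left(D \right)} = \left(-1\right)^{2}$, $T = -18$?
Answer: $-3031$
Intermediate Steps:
$C{\left(D \right)} = 1$
$C{\left(T \right)} - 3032 = 1 - 3032 = -3031$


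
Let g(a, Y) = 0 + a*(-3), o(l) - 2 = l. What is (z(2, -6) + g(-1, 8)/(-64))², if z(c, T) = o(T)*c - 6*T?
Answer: 3200521/4096 ≈ 781.38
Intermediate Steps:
o(l) = 2 + l
g(a, Y) = -3*a (g(a, Y) = 0 - 3*a = -3*a)
z(c, T) = -6*T + c*(2 + T) (z(c, T) = (2 + T)*c - 6*T = c*(2 + T) - 6*T = -6*T + c*(2 + T))
(z(2, -6) + g(-1, 8)/(-64))² = ((-6*(-6) + 2*(2 - 6)) - 3*(-1)/(-64))² = ((36 + 2*(-4)) + 3*(-1/64))² = ((36 - 8) - 3/64)² = (28 - 3/64)² = (1789/64)² = 3200521/4096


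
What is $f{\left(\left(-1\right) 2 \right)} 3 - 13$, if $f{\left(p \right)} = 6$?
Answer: $5$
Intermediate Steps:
$f{\left(\left(-1\right) 2 \right)} 3 - 13 = 6 \cdot 3 - 13 = 18 - 13 = 5$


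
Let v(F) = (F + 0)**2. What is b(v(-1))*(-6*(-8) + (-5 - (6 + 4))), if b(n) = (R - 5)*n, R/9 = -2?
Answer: -759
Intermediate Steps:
R = -18 (R = 9*(-2) = -18)
v(F) = F**2
b(n) = -23*n (b(n) = (-18 - 5)*n = -23*n)
b(v(-1))*(-6*(-8) + (-5 - (6 + 4))) = (-23*(-1)**2)*(-6*(-8) + (-5 - (6 + 4))) = (-23*1)*(48 + (-5 - 1*10)) = -23*(48 + (-5 - 10)) = -23*(48 - 15) = -23*33 = -759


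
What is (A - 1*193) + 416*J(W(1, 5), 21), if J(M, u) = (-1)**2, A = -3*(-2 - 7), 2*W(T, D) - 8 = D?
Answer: 250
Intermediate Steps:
W(T, D) = 4 + D/2
A = 27 (A = -3*(-9) = 27)
J(M, u) = 1
(A - 1*193) + 416*J(W(1, 5), 21) = (27 - 1*193) + 416*1 = (27 - 193) + 416 = -166 + 416 = 250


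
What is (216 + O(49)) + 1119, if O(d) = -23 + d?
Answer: 1361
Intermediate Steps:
(216 + O(49)) + 1119 = (216 + (-23 + 49)) + 1119 = (216 + 26) + 1119 = 242 + 1119 = 1361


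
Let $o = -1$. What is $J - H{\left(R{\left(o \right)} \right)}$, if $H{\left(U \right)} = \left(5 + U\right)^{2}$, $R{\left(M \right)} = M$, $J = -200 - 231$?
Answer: $-447$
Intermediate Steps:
$J = -431$ ($J = -200 - 231 = -431$)
$J - H{\left(R{\left(o \right)} \right)} = -431 - \left(5 - 1\right)^{2} = -431 - 4^{2} = -431 - 16 = -447$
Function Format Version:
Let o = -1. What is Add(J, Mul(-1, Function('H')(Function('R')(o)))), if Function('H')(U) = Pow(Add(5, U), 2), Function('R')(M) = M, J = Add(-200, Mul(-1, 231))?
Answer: -447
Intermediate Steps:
J = -431 (J = Add(-200, -231) = -431)
Add(J, Mul(-1, Function('H')(Function('R')(o)))) = Add(-431, Mul(-1, Pow(Add(5, -1), 2))) = Add(-431, Mul(-1, Pow(4, 2))) = Add(-431, Mul(-1, 16)) = Add(-431, -16) = -447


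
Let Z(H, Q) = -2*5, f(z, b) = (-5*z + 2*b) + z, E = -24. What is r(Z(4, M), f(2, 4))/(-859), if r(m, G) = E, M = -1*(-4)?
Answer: 24/859 ≈ 0.027939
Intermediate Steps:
M = 4
f(z, b) = -4*z + 2*b
Z(H, Q) = -10
r(m, G) = -24
r(Z(4, M), f(2, 4))/(-859) = -24/(-859) = -24*(-1/859) = 24/859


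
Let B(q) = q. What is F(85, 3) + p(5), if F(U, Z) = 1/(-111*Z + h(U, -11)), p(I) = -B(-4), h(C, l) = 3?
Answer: 1319/330 ≈ 3.9970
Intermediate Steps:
p(I) = 4 (p(I) = -1*(-4) = 4)
F(U, Z) = 1/(3 - 111*Z) (F(U, Z) = 1/(-111*Z + 3) = 1/(3 - 111*Z))
F(85, 3) + p(5) = -1/(-3 + 111*3) + 4 = -1/(-3 + 333) + 4 = -1/330 + 4 = 1319/330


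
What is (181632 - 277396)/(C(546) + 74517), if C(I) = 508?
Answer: -95764/75025 ≈ -1.2764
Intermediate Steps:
(181632 - 277396)/(C(546) + 74517) = (181632 - 277396)/(508 + 74517) = -95764/75025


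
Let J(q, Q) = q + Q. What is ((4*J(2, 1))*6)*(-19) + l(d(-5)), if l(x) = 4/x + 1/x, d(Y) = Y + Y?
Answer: -2737/2 ≈ -1368.5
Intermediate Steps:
d(Y) = 2*Y
J(q, Q) = Q + q
l(x) = 5/x (l(x) = 4/x + 1/x = 5/x)
((4*J(2, 1))*6)*(-19) + l(d(-5)) = ((4*(1 + 2))*6)*(-19) + 5/((2*(-5))) = ((4*3)*6)*(-19) + 5/(-10) = (12*6)*(-19) + 5*(-⅒) = 72*(-19) - ½ = -1368 - ½ = -2737/2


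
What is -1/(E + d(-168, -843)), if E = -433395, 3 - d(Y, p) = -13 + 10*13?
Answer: 1/433509 ≈ 2.3068e-6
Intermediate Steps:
d(Y, p) = -114 (d(Y, p) = 3 - (-13 + 10*13) = 3 - (-13 + 130) = 3 - 1*117 = 3 - 117 = -114)
-1/(E + d(-168, -843)) = -1/(-433395 - 114) = -1/(-433509) = -1*(-1/433509) = 1/433509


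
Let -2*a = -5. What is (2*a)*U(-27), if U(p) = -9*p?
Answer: 1215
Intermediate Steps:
a = 5/2 (a = -½*(-5) = 5/2 ≈ 2.5000)
(2*a)*U(-27) = (2*(5/2))*(-9*(-27)) = 5*243 = 1215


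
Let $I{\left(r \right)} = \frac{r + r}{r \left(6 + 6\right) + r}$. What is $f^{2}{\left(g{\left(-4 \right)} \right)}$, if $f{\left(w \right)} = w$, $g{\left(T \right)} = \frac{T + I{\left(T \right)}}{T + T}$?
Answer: $\frac{625}{2704} \approx 0.23114$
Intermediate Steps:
$I{\left(r \right)} = \frac{2}{13}$ ($I{\left(r \right)} = \frac{2 r}{r 12 + r} = \frac{2 r}{12 r + r} = \frac{2 r}{13 r} = 2 r \frac{1}{13 r} = \frac{2}{13}$)
$g{\left(T \right)} = \frac{\frac{2}{13} + T}{2 T}$ ($g{\left(T \right)} = \frac{T + \frac{2}{13}}{T + T} = \frac{\frac{2}{13} + T}{2 T}$)
$f^{2}{\left(g{\left(-4 \right)} \right)} = \left(\frac{2 + 13 \left(-4\right)}{26 \left(-4\right)}\right)^{2} = \left(\frac{1}{26} \left(- \frac{1}{4}\right) \left(2 - 52\right)\right)^{2} = \left(\frac{1}{26} \left(- \frac{1}{4}\right) \left(-50\right)\right)^{2} = \left(\frac{25}{52}\right)^{2} = \frac{625}{2704}$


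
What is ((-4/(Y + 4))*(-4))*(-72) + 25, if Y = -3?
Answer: -1127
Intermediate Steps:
((-4/(Y + 4))*(-4))*(-72) + 25 = ((-4/(-3 + 4))*(-4))*(-72) + 25 = ((-4/1)*(-4))*(-72) + 25 = ((1*(-4))*(-4))*(-72) + 25 = -4*(-4)*(-72) + 25 = 16*(-72) + 25 = -1152 + 25 = -1127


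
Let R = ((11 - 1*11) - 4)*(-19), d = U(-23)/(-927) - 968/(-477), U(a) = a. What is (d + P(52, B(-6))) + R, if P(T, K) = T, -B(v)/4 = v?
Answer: 2129897/16377 ≈ 130.05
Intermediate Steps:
B(v) = -4*v
d = 33641/16377 (d = -23/(-927) - 968/(-477) = -23*(-1/927) - 968*(-1/477) = 23/927 + 968/477 = 33641/16377 ≈ 2.0542)
R = 76 (R = ((11 - 11) - 4)*(-19) = (0 - 4)*(-19) = -4*(-19) = 76)
(d + P(52, B(-6))) + R = (33641/16377 + 52) + 76 = 885245/16377 + 76 = 2129897/16377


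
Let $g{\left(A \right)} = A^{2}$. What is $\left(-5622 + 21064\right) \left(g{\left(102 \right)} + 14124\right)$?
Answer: $378761376$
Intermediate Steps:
$\left(-5622 + 21064\right) \left(g{\left(102 \right)} + 14124\right) = \left(-5622 + 21064\right) \left(102^{2} + 14124\right) = 15442 \left(10404 + 14124\right) = 15442 \cdot 24528 = 378761376$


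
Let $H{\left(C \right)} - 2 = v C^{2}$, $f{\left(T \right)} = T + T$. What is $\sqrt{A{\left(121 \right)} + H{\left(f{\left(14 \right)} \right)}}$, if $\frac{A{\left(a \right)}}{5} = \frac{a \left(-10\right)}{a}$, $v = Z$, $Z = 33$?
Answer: $4 \sqrt{1614} \approx 160.7$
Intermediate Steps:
$v = 33$
$f{\left(T \right)} = 2 T$
$A{\left(a \right)} = -50$ ($A{\left(a \right)} = 5 \frac{a \left(-10\right)}{a} = 5 \frac{\left(-10\right) a}{a} = 5 \left(-10\right) = -50$)
$H{\left(C \right)} = 2 + 33 C^{2}$
$\sqrt{A{\left(121 \right)} + H{\left(f{\left(14 \right)} \right)}} = \sqrt{-50 + \left(2 + 33 \left(2 \cdot 14\right)^{2}\right)} = \sqrt{-50 + \left(2 + 33 \cdot 28^{2}\right)} = \sqrt{-50 + \left(2 + 33 \cdot 784\right)} = \sqrt{-50 + \left(2 + 25872\right)} = \sqrt{-50 + 25874} = \sqrt{25824} = 4 \sqrt{1614}$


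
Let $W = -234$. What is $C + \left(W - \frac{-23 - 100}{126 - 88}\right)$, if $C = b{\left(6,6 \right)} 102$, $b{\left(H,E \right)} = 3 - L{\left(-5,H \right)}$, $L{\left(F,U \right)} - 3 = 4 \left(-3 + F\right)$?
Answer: $\frac{115263}{38} \approx 3033.2$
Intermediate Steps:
$L{\left(F,U \right)} = -9 + 4 F$ ($L{\left(F,U \right)} = 3 + 4 \left(-3 + F\right) = 3 + \left(-12 + 4 F\right) = -9 + 4 F$)
$b{\left(H,E \right)} = 32$ ($b{\left(H,E \right)} = 3 - \left(-9 + 4 \left(-5\right)\right) = 3 - \left(-9 - 20\right) = 3 - -29 = 3 + 29 = 32$)
$C = 3264$ ($C = 32 \cdot 102 = 3264$)
$C + \left(W - \frac{-23 - 100}{126 - 88}\right) = 3264 - \left(234 + \frac{-23 - 100}{126 - 88}\right) = 3264 - \left(234 - \frac{123}{38}\right) = 3264 - \frac{8769}{38} = \frac{115263}{38}$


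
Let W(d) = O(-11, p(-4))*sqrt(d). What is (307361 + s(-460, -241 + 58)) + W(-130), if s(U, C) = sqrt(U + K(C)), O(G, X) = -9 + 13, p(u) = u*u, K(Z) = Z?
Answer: 307361 + I*sqrt(643) + 4*I*sqrt(130) ≈ 3.0736e+5 + 70.964*I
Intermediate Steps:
p(u) = u**2
O(G, X) = 4
W(d) = 4*sqrt(d)
s(U, C) = sqrt(C + U) (s(U, C) = sqrt(U + C) = sqrt(C + U))
(307361 + s(-460, -241 + 58)) + W(-130) = (307361 + sqrt((-241 + 58) - 460)) + 4*sqrt(-130) = (307361 + sqrt(-183 - 460)) + 4*(I*sqrt(130)) = (307361 + sqrt(-643)) + 4*I*sqrt(130) = (307361 + I*sqrt(643)) + 4*I*sqrt(130) = 307361 + I*sqrt(643) + 4*I*sqrt(130)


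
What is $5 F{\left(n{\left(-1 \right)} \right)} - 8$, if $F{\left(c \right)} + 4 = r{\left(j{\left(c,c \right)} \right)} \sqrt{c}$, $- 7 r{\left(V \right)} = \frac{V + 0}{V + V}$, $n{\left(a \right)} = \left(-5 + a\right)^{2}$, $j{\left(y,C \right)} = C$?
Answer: $- \frac{211}{7} \approx -30.143$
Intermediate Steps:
$r{\left(V \right)} = - \frac{1}{14}$ ($r{\left(V \right)} = - \frac{\left(V + 0\right) \frac{1}{V + V}}{7} = - \frac{V \frac{1}{2 V}}{7} = \left(- \frac{1}{7}\right) \frac{1}{2} = - \frac{1}{14}$)
$F{\left(c \right)} = -4 - \frac{\sqrt{c}}{14}$
$5 F{\left(n{\left(-1 \right)} \right)} - 8 = 5 \left(-4 - \frac{\sqrt{\left(-5 - 1\right)^{2}}}{14}\right) - 8 = 5 \left(-4 - \frac{\sqrt{\left(-6\right)^{2}}}{14}\right) - 8 = 5 \left(-4 - \frac{\sqrt{36}}{14}\right) - 8 = 5 \left(-4 - \frac{3}{7}\right) - 8 = 5 \left(- \frac{31}{7}\right) - 8 = - \frac{155}{7} - 8 = - \frac{211}{7}$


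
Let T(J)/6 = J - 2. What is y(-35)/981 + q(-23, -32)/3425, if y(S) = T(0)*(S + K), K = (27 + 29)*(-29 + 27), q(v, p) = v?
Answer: 668793/373325 ≈ 1.7915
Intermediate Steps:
T(J) = -12 + 6*J (T(J) = 6*(J - 2) = 6*(-2 + J) = -12 + 6*J)
K = -112 (K = 56*(-2) = -112)
y(S) = 1344 - 12*S (y(S) = (-12 + 6*0)*(S - 112) = (-12 + 0)*(-112 + S) = -12*(-112 + S) = 1344 - 12*S)
y(-35)/981 + q(-23, -32)/3425 = (1344 - 12*(-35))/981 - 23/3425 = (1344 + 420)*(1/981) - 23*1/3425 = 1764*(1/981) - 23/3425 = 196/109 - 23/3425 = 668793/373325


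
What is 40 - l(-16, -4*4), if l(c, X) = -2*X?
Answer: 8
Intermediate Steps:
40 - l(-16, -4*4) = 40 - (-2)*(-4*4) = 40 - (-2)*(-16) = 40 - 1*32 = 40 - 32 = 8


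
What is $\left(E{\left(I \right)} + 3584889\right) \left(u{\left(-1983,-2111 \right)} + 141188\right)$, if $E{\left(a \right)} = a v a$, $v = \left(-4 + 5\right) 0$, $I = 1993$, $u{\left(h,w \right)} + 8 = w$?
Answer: $498546928341$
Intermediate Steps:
$u{\left(h,w \right)} = -8 + w$
$v = 0$ ($v = 1 \cdot 0 = 0$)
$E{\left(a \right)} = 0$ ($E{\left(a \right)} = a 0 a = 0 a = 0$)
$\left(E{\left(I \right)} + 3584889\right) \left(u{\left(-1983,-2111 \right)} + 141188\right) = \left(0 + 3584889\right) \left(\left(-8 - 2111\right) + 141188\right) = 3584889 \left(-2119 + 141188\right) = 3584889 \cdot 139069 = 498546928341$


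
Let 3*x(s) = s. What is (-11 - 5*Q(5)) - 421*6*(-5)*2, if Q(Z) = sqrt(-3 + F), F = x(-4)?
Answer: 25249 - 5*I*sqrt(39)/3 ≈ 25249.0 - 10.408*I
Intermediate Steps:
x(s) = s/3
F = -4/3 (F = (1/3)*(-4) = -4/3 ≈ -1.3333)
Q(Z) = I*sqrt(39)/3 (Q(Z) = sqrt(-3 - 4/3) = sqrt(-13/3) = I*sqrt(39)/3)
(-11 - 5*Q(5)) - 421*6*(-5)*2 = (-11 - 5*I*sqrt(39)/3) - 421*6*(-5)*2 = (-11 - 5*I*sqrt(39)/3) - (-12630)*2 = (-11 - 5*I*sqrt(39)/3) - 421*(-60) = (-11 - 5*I*sqrt(39)/3) + 25260 = 25249 - 5*I*sqrt(39)/3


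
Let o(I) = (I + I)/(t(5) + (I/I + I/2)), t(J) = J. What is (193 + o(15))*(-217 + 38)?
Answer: -314503/9 ≈ -34945.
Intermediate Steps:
o(I) = 2*I/(6 + I/2) (o(I) = (I + I)/(5 + (I/I + I/2)) = (2*I)/(5 + (1 + I*(½))) = (2*I)/(5 + (1 + I/2)) = (2*I)/(6 + I/2) = 2*I/(6 + I/2))
(193 + o(15))*(-217 + 38) = (193 + 4*15/(12 + 15))*(-217 + 38) = (193 + 4*15/27)*(-179) = (193 + 4*15*(1/27))*(-179) = (193 + 20/9)*(-179) = (1757/9)*(-179) = -314503/9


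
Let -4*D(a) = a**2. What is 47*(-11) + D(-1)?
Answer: -2069/4 ≈ -517.25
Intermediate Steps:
D(a) = -a**2/4
47*(-11) + D(-1) = 47*(-11) - 1/4*(-1)**2 = -517 - 1/4*1 = -517 - 1/4 = -2069/4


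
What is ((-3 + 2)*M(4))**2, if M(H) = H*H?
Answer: 256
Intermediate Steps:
M(H) = H**2
((-3 + 2)*M(4))**2 = ((-3 + 2)*4**2)**2 = (-1*16)**2 = (-16)**2 = 256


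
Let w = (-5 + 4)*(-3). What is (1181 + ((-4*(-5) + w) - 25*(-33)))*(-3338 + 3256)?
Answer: -166378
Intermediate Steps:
w = 3 (w = -1*(-3) = 3)
(1181 + ((-4*(-5) + w) - 25*(-33)))*(-3338 + 3256) = (1181 + ((-4*(-5) + 3) - 25*(-33)))*(-3338 + 3256) = (1181 + ((20 + 3) + 825))*(-82) = (1181 + (23 + 825))*(-82) = (1181 + 848)*(-82) = 2029*(-82) = -166378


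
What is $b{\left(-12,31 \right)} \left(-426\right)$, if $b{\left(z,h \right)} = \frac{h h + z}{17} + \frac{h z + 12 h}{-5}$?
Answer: $- \frac{404274}{17} \approx -23781.0$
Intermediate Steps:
$b{\left(z,h \right)} = - \frac{12 h}{5} + \frac{z}{17} + \frac{h^{2}}{17} - \frac{h z}{5}$ ($b{\left(z,h \right)} = \left(h^{2} + z\right) \frac{1}{17} + \left(12 h + h z\right) \left(- \frac{1}{5}\right) = \left(z + h^{2}\right) \frac{1}{17} - \left(\frac{12 h}{5} + \frac{h z}{5}\right) = \left(\frac{z}{17} + \frac{h^{2}}{17}\right) - \left(\frac{12 h}{5} + \frac{h z}{5}\right) = - \frac{12 h}{5} + \frac{z}{17} + \frac{h^{2}}{17} - \frac{h z}{5}$)
$b{\left(-12,31 \right)} \left(-426\right) = \left(\left(- \frac{12}{5}\right) 31 + \frac{1}{17} \left(-12\right) + \frac{31^{2}}{17} - \frac{31}{5} \left(-12\right)\right) \left(-426\right) = \left(- \frac{372}{5} - \frac{12}{17} + \frac{1}{17} \cdot 961 + \frac{372}{5}\right) \left(-426\right) = \left(- \frac{372}{5} - \frac{12}{17} + \frac{961}{17} + \frac{372}{5}\right) \left(-426\right) = \frac{949}{17} \left(-426\right) = - \frac{404274}{17}$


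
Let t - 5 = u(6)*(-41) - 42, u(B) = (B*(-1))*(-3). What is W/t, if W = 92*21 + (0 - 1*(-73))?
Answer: -401/155 ≈ -2.5871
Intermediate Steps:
u(B) = 3*B (u(B) = -B*(-3) = 3*B)
t = -775 (t = 5 + ((3*6)*(-41) - 42) = 5 + (18*(-41) - 42) = 5 + (-738 - 42) = 5 - 780 = -775)
W = 2005 (W = 1932 + (0 + 73) = 1932 + 73 = 2005)
W/t = 2005/(-775) = 2005*(-1/775) = -401/155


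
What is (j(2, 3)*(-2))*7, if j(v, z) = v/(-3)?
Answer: 28/3 ≈ 9.3333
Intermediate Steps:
j(v, z) = -v/3 (j(v, z) = v*(-⅓) = -v/3)
(j(2, 3)*(-2))*7 = (-⅓*2*(-2))*7 = -⅔*(-2)*7 = (4/3)*7 = 28/3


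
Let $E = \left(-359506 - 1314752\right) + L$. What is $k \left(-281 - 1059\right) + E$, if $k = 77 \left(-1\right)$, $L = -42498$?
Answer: $-1613576$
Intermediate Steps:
$k = -77$
$E = -1716756$ ($E = \left(-359506 - 1314752\right) - 42498 = -1674258 - 42498 = -1716756$)
$k \left(-281 - 1059\right) + E = - 77 \left(-281 - 1059\right) - 1716756 = \left(-77\right) \left(-1340\right) - 1716756 = 103180 - 1716756 = -1613576$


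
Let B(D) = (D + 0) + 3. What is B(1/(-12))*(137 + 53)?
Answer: 3325/6 ≈ 554.17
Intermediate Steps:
B(D) = 3 + D (B(D) = D + 3 = 3 + D)
B(1/(-12))*(137 + 53) = (3 + 1/(-12))*(137 + 53) = (3 - 1/12)*190 = (35/12)*190 = 3325/6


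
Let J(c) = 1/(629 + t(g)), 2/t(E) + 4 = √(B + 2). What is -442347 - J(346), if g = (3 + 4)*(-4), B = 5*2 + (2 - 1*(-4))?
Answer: -59078538490/133557 + √2/133557 ≈ -4.4235e+5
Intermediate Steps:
B = 16 (B = 10 + (2 + 4) = 10 + 6 = 16)
g = -28 (g = 7*(-4) = -28)
t(E) = 2/(-4 + 3*√2) (t(E) = 2/(-4 + √(16 + 2)) = 2/(-4 + √18) = 2/(-4 + 3*√2))
J(c) = 1/(633 + 3*√2) (J(c) = 1/(629 + (4 + 3*√2)) = 1/(633 + 3*√2))
-442347 - J(346) = -442347 - (211/133557 - √2/133557) = -442347 + (-211/133557 + √2/133557) = -59078538490/133557 + √2/133557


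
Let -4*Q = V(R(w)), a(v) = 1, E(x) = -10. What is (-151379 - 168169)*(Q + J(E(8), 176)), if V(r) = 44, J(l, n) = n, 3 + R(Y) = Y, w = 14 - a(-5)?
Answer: -52725420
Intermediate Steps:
w = 13 (w = 14 - 1*1 = 14 - 1 = 13)
R(Y) = -3 + Y
Q = -11 (Q = -1/4*44 = -11)
(-151379 - 168169)*(Q + J(E(8), 176)) = (-151379 - 168169)*(-11 + 176) = -319548*165 = -52725420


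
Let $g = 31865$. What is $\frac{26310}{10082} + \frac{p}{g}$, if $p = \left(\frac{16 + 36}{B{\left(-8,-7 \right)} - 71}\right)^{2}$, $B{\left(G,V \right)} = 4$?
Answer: $\frac{1881730943539}{721074646385} \approx 2.6096$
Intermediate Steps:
$p = \frac{2704}{4489}$ ($p = \left(\frac{16 + 36}{4 - 71}\right)^{2} = \left(\frac{52}{-67}\right)^{2} = \left(52 \left(- \frac{1}{67}\right)\right)^{2} = \left(- \frac{52}{67}\right)^{2} = \frac{2704}{4489} \approx 0.60236$)
$\frac{26310}{10082} + \frac{p}{g} = \frac{26310}{10082} + \frac{2704}{4489 \cdot 31865} = 26310 \cdot \frac{1}{10082} + \frac{2704}{4489} \cdot \frac{1}{31865} = \frac{13155}{5041} + \frac{2704}{143041985} = \frac{1881730943539}{721074646385}$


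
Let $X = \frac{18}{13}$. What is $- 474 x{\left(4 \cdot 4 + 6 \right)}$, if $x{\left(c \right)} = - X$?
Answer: $\frac{8532}{13} \approx 656.31$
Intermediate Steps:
$X = \frac{18}{13}$ ($X = 18 \cdot \frac{1}{13} = \frac{18}{13} \approx 1.3846$)
$x{\left(c \right)} = - \frac{18}{13}$ ($x{\left(c \right)} = \left(-1\right) \frac{18}{13} = - \frac{18}{13}$)
$- 474 x{\left(4 \cdot 4 + 6 \right)} = \left(-474\right) \left(- \frac{18}{13}\right) = \frac{8532}{13}$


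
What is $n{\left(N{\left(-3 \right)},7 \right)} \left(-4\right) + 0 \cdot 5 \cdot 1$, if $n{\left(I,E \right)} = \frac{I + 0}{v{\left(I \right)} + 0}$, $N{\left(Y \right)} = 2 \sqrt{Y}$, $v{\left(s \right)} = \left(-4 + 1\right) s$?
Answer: $\frac{4}{3} \approx 1.3333$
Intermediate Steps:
$v{\left(s \right)} = - 3 s$
$n{\left(I,E \right)} = - \frac{1}{3}$ ($n{\left(I,E \right)} = \frac{I + 0}{- 3 I + 0} = \frac{I}{\left(-3\right) I} = I \left(- \frac{1}{3 I}\right) = - \frac{1}{3}$)
$n{\left(N{\left(-3 \right)},7 \right)} \left(-4\right) + 0 \cdot 5 \cdot 1 = \left(- \frac{1}{3}\right) \left(-4\right) + 0 \cdot 5 \cdot 1 = \frac{4}{3} + 0 \cdot 1 = \frac{4}{3} + 0 = \frac{4}{3}$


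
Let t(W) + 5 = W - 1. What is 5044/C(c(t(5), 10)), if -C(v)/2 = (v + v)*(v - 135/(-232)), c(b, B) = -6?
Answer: -146276/3771 ≈ -38.790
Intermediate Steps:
t(W) = -6 + W (t(W) = -5 + (W - 1) = -5 + (-1 + W) = -6 + W)
C(v) = -4*v*(135/232 + v) (C(v) = -2*(v + v)*(v - 135/(-232)) = -2*2*v*(v - 135*(-1/232)) = -2*2*v*(v + 135/232) = -2*2*v*(135/232 + v) = -4*v*(135/232 + v))
5044/C(c(t(5), 10)) = 5044/((-1/58*(-6)*(135 + 232*(-6)))) = 5044/((-1/58*(-6)*(135 - 1392))) = 5044/((-1/58*(-6)*(-1257))) = 5044/(-3771/29) = 5044*(-29/3771) = -146276/3771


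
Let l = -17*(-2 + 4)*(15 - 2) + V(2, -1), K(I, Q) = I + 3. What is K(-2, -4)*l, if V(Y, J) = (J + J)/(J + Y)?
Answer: -444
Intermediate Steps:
V(Y, J) = 2*J/(J + Y) (V(Y, J) = (2*J)/(J + Y) = 2*J/(J + Y))
K(I, Q) = 3 + I
l = -444 (l = -17*(-2 + 4)*(15 - 2) + 2*(-1)/(-1 + 2) = -34*13 + 2*(-1)/1 = -17*26 + 2*(-1)*1 = -442 - 2 = -444)
K(-2, -4)*l = (3 - 2)*(-444) = 1*(-444) = -444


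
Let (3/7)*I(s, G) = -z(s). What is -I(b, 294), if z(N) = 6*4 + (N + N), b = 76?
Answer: 1232/3 ≈ 410.67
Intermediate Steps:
z(N) = 24 + 2*N
I(s, G) = -56 - 14*s/3 (I(s, G) = 7*(-(24 + 2*s))/3 = 7*(-24 - 2*s)/3 = -56 - 14*s/3)
-I(b, 294) = -(-56 - 14/3*76) = -(-56 - 1064/3) = -1*(-1232/3) = 1232/3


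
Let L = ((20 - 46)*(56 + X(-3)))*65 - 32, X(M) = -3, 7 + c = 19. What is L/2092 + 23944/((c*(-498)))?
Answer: -36597025/781362 ≈ -46.837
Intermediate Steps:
c = 12 (c = -7 + 19 = 12)
L = -89602 (L = ((20 - 46)*(56 - 3))*65 - 32 = -26*53*65 - 32 = -1378*65 - 32 = -89570 - 32 = -89602)
L/2092 + 23944/((c*(-498))) = -89602/2092 + 23944/((12*(-498))) = -89602*1/2092 + 23944/(-5976) = -44801/1046 + 23944*(-1/5976) = -44801/1046 - 2993/747 = -36597025/781362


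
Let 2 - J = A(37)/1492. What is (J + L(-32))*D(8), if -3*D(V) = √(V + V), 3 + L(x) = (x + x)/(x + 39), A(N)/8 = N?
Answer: 108004/7833 ≈ 13.788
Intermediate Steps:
A(N) = 8*N
L(x) = -3 + 2*x/(39 + x) (L(x) = -3 + (x + x)/(x + 39) = -3 + (2*x)/(39 + x) = -3 + 2*x/(39 + x))
D(V) = -√2*√V/3 (D(V) = -√(V + V)/3 = -√2*√V/3)
J = 672/373 (J = 2 - 8*37/1492 = 2 - 296/1492 = 2 - 1*74/373 = 2 - 74/373 = 672/373 ≈ 1.8016)
(J + L(-32))*D(8) = (672/373 + (-117 - 1*(-32))/(39 - 32))*(-√2*√8/3) = (672/373 + (-117 + 32)/7)*(-√2*2*√2/3) = (672/373 + (⅐)*(-85))*(-4/3) = (672/373 - 85/7)*(-4/3) = -27001/2611*(-4/3) = 108004/7833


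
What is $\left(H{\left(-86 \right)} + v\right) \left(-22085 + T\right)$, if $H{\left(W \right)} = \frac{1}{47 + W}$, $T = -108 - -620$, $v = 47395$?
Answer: $- \frac{13291873164}{13} \approx -1.0225 \cdot 10^{9}$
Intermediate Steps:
$T = 512$ ($T = -108 + 620 = 512$)
$\left(H{\left(-86 \right)} + v\right) \left(-22085 + T\right) = \left(\frac{1}{47 - 86} + 47395\right) \left(-22085 + 512\right) = \left(\frac{1}{-39} + 47395\right) \left(-21573\right) = \left(- \frac{1}{39} + 47395\right) \left(-21573\right) = \frac{1848404}{39} \left(-21573\right) = - \frac{13291873164}{13}$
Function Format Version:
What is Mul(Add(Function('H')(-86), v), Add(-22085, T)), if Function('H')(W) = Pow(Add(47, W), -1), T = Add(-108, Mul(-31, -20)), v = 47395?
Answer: Rational(-13291873164, 13) ≈ -1.0225e+9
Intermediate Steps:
T = 512 (T = Add(-108, 620) = 512)
Mul(Add(Function('H')(-86), v), Add(-22085, T)) = Mul(Add(Pow(Add(47, -86), -1), 47395), Add(-22085, 512)) = Mul(Add(Pow(-39, -1), 47395), -21573) = Mul(Add(Rational(-1, 39), 47395), -21573) = Mul(Rational(1848404, 39), -21573) = Rational(-13291873164, 13)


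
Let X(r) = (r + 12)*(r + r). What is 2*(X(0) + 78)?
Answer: 156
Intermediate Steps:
X(r) = 2*r*(12 + r) (X(r) = (12 + r)*(2*r) = 2*r*(12 + r))
2*(X(0) + 78) = 2*(2*0*(12 + 0) + 78) = 2*(2*0*12 + 78) = 2*(0 + 78) = 2*78 = 156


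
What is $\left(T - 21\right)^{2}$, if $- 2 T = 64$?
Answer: $2809$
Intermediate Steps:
$T = -32$ ($T = \left(- \frac{1}{2}\right) 64 = -32$)
$\left(T - 21\right)^{2} = \left(-32 - 21\right)^{2} = \left(-53\right)^{2} = 2809$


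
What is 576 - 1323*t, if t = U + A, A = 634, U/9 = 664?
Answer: -8744454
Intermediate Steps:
U = 5976 (U = 9*664 = 5976)
t = 6610 (t = 5976 + 634 = 6610)
576 - 1323*t = 576 - 1323*6610 = 576 - 8745030 = -8744454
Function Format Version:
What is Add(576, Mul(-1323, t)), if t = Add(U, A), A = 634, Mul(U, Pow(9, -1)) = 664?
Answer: -8744454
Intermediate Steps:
U = 5976 (U = Mul(9, 664) = 5976)
t = 6610 (t = Add(5976, 634) = 6610)
Add(576, Mul(-1323, t)) = Add(576, Mul(-1323, 6610)) = Add(576, -8745030) = -8744454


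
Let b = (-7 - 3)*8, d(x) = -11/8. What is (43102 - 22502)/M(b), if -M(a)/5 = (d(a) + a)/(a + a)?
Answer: -5273600/651 ≈ -8100.8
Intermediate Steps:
d(x) = -11/8 (d(x) = -11*⅛ = -11/8)
b = -80 (b = -10*8 = -80)
M(a) = -5*(-11/8 + a)/(2*a) (M(a) = -5*(-11/8 + a)/(a + a) = -5*(-11/8 + a)/(2*a))
(43102 - 22502)/M(b) = (43102 - 22502)/(((5/16)*(11 - 8*(-80))/(-80))) = 20600/(((5/16)*(-1/80)*(11 + 640))) = 20600/(((5/16)*(-1/80)*651)) = 20600/(-651/256) = 20600*(-256/651) = -5273600/651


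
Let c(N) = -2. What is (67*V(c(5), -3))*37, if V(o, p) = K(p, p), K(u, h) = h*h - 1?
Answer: 19832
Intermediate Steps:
K(u, h) = -1 + h**2 (K(u, h) = h**2 - 1 = -1 + h**2)
V(o, p) = -1 + p**2
(67*V(c(5), -3))*37 = (67*(-1 + (-3)**2))*37 = (67*(-1 + 9))*37 = (67*8)*37 = 536*37 = 19832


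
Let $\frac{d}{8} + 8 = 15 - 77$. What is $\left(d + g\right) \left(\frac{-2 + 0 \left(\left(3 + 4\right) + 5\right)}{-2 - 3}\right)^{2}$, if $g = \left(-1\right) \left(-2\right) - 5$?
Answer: $- \frac{2252}{25} \approx -90.08$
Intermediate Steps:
$g = -3$ ($g = 2 - 5 = -3$)
$d = -560$ ($d = -64 + 8 \left(15 - 77\right) = -64 + 8 \left(-62\right) = -64 - 496 = -560$)
$\left(d + g\right) \left(\frac{-2 + 0 \left(\left(3 + 4\right) + 5\right)}{-2 - 3}\right)^{2} = \left(-560 - 3\right) \left(\frac{-2 + 0 \left(\left(3 + 4\right) + 5\right)}{-2 - 3}\right)^{2} = - 563 \left(\frac{-2 + 0 \left(7 + 5\right)}{-5}\right)^{2} = - 563 \left(\left(-2 + 0 \cdot 12\right) \left(- \frac{1}{5}\right)\right)^{2} = - 563 \left(\left(-2 + 0\right) \left(- \frac{1}{5}\right)\right)^{2} = - 563 \left(\left(-2\right) \left(- \frac{1}{5}\right)\right)^{2} = - 563 \left(\frac{2}{5}\right)^{2} = \left(-563\right) \frac{4}{25} = - \frac{2252}{25}$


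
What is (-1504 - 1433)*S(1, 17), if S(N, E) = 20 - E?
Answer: -8811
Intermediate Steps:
(-1504 - 1433)*S(1, 17) = (-1504 - 1433)*(20 - 1*17) = -2937*(20 - 17) = -2937*3 = -8811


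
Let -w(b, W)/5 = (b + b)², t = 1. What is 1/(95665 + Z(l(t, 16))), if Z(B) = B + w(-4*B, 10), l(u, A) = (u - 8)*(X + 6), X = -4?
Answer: 1/32931 ≈ 3.0367e-5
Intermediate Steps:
l(u, A) = -16 + 2*u (l(u, A) = (u - 8)*(-4 + 6) = (-8 + u)*2 = -16 + 2*u)
w(b, W) = -20*b² (w(b, W) = -5*(b + b)² = -5*4*b² = -20*b²)
Z(B) = B - 320*B² (Z(B) = B - 20*16*B² = B - 320*B²)
1/(95665 + Z(l(t, 16))) = 1/(95665 + (-16 + 2*1)*(1 - 320*(-16 + 2*1))) = 1/(95665 + (-16 + 2)*(1 - 320*(-16 + 2))) = 1/(95665 - 14*(1 - 320*(-14))) = 1/(95665 - 14*(1 + 4480)) = 1/(95665 - 14*4481) = 1/(95665 - 62734) = 1/32931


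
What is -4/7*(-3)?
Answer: 12/7 ≈ 1.7143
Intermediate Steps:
-4/7*(-3) = 12/7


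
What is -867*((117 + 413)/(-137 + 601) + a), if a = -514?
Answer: 103158261/232 ≈ 4.4465e+5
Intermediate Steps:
-867*((117 + 413)/(-137 + 601) + a) = -867*((117 + 413)/(-137 + 601) - 514) = -867*(530/464 - 514) = -867*(530*(1/464) - 514) = -867*(265/232 - 514) = -867*(-118983/232) = 103158261/232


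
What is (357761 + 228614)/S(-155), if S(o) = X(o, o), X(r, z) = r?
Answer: -117275/31 ≈ -3783.1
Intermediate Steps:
S(o) = o
(357761 + 228614)/S(-155) = (357761 + 228614)/(-155) = 586375*(-1/155) = -117275/31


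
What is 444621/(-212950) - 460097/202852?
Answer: -94084957621/21598666700 ≈ -4.3561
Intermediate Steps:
444621/(-212950) - 460097/202852 = 444621*(-1/212950) - 460097*1/202852 = -444621/212950 - 460097/202852 = -94084957621/21598666700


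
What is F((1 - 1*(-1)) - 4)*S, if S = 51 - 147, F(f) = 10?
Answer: -960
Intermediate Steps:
S = -96
F((1 - 1*(-1)) - 4)*S = 10*(-96) = -960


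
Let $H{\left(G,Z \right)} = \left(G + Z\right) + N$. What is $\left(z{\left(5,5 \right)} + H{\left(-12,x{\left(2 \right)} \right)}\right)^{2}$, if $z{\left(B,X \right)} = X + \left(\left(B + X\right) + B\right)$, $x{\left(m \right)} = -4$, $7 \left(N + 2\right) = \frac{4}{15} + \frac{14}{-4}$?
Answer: $\frac{104329}{44100} \approx 2.3657$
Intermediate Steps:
$N = - \frac{517}{210}$ ($N = -2 + \frac{\frac{4}{15} + \frac{14}{-4}}{7} = -2 + \frac{4 \cdot \frac{1}{15} + 14 \left(- \frac{1}{4}\right)}{7} = -2 + \frac{\frac{4}{15} - \frac{7}{2}}{7} = -2 + \frac{1}{7} \left(- \frac{97}{30}\right) = -2 - \frac{97}{210} = - \frac{517}{210} \approx -2.4619$)
$H{\left(G,Z \right)} = - \frac{517}{210} + G + Z$ ($H{\left(G,Z \right)} = \left(G + Z\right) - \frac{517}{210} = - \frac{517}{210} + G + Z$)
$z{\left(B,X \right)} = 2 B + 2 X$ ($z{\left(B,X \right)} = X + \left(X + 2 B\right) = 2 B + 2 X$)
$\left(z{\left(5,5 \right)} + H{\left(-12,x{\left(2 \right)} \right)}\right)^{2} = \left(\left(2 \cdot 5 + 2 \cdot 5\right) - \frac{3877}{210}\right)^{2} = \left(\left(10 + 10\right) - \frac{3877}{210}\right)^{2} = \left(20 - \frac{3877}{210}\right)^{2} = \left(\frac{323}{210}\right)^{2} = \frac{104329}{44100}$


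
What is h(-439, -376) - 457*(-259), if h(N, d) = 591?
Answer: 118954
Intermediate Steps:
h(-439, -376) - 457*(-259) = 591 - 457*(-259) = 591 + 118363 = 118954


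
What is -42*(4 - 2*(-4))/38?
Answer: -252/19 ≈ -13.263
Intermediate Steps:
-42*(4 - 2*(-4))/38 = -42*(4 + 8)*(1/38) = -42*12*(1/38) = -504*1/38 = -252/19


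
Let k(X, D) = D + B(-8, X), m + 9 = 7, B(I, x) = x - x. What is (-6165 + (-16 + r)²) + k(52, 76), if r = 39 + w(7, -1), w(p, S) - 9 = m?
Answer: -5189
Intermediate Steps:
B(I, x) = 0
m = -2 (m = -9 + 7 = -2)
k(X, D) = D (k(X, D) = D + 0 = D)
w(p, S) = 7 (w(p, S) = 9 - 2 = 7)
r = 46 (r = 39 + 7 = 46)
(-6165 + (-16 + r)²) + k(52, 76) = (-6165 + (-16 + 46)²) + 76 = (-6165 + 30²) + 76 = (-6165 + 900) + 76 = -5265 + 76 = -5189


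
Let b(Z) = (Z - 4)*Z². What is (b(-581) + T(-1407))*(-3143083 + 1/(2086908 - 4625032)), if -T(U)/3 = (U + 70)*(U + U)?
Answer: 1665391189447407764727/2538124 ≈ 6.5615e+14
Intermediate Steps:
T(U) = -6*U*(70 + U) (T(U) = -3*(U + 70)*(U + U) = -3*(70 + U)*2*U = -6*U*(70 + U))
b(Z) = Z²*(-4 + Z) (b(Z) = (-4 + Z)*Z² = Z²*(-4 + Z))
(b(-581) + T(-1407))*(-3143083 + 1/(2086908 - 4625032)) = ((-581)²*(-4 - 581) - 6*(-1407)*(70 - 1407))*(-3143083 + 1/(2086908 - 4625032)) = (337561*(-585) - 6*(-1407)*(-1337))*(-3143083 + 1/(-2538124)) = (-197473185 - 11286954)*(-3143083 - 1/2538124) = -208760139*(-7977534396293/2538124) = 1665391189447407764727/2538124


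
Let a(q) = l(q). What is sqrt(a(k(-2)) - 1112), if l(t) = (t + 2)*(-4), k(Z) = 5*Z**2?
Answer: 20*I*sqrt(3) ≈ 34.641*I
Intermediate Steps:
l(t) = -8 - 4*t (l(t) = (2 + t)*(-4) = -8 - 4*t)
a(q) = -8 - 4*q
sqrt(a(k(-2)) - 1112) = sqrt((-8 - 20*(-2)**2) - 1112) = sqrt((-8 - 20*4) - 1112) = sqrt((-8 - 4*20) - 1112) = sqrt((-8 - 80) - 1112) = sqrt(-88 - 1112) = sqrt(-1200) = 20*I*sqrt(3)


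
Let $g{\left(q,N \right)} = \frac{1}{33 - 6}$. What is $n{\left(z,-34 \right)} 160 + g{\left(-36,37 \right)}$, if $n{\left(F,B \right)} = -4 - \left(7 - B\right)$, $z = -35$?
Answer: $- \frac{194399}{27} \approx -7200.0$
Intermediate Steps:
$n{\left(F,B \right)} = -11 + B$ ($n{\left(F,B \right)} = -4 + \left(-7 + B\right) = -11 + B$)
$g{\left(q,N \right)} = \frac{1}{27}$
$n{\left(z,-34 \right)} 160 + g{\left(-36,37 \right)} = \left(-11 - 34\right) 160 + \frac{1}{27} = \left(-45\right) 160 + \frac{1}{27} = -7200 + \frac{1}{27} = - \frac{194399}{27}$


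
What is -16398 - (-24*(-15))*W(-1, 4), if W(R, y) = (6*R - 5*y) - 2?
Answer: -6318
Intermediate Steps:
W(R, y) = -2 - 5*y + 6*R (W(R, y) = (-5*y + 6*R) - 2 = -2 - 5*y + 6*R)
-16398 - (-24*(-15))*W(-1, 4) = -16398 - (-24*(-15))*(-2 - 5*4 + 6*(-1)) = -16398 - 360*(-2 - 20 - 6) = -16398 - 360*(-28) = -16398 - 1*(-10080) = -16398 + 10080 = -6318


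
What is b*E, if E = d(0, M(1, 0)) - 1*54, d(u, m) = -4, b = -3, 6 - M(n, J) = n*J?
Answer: 174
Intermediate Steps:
M(n, J) = 6 - J*n (M(n, J) = 6 - n*J = 6 - J*n)
E = -58 (E = -4 - 1*54 = -4 - 54 = -58)
b*E = -3*(-58) = 174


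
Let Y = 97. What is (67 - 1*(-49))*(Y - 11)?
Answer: 9976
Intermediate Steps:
(67 - 1*(-49))*(Y - 11) = (67 - 1*(-49))*(97 - 11) = (67 + 49)*86 = 116*86 = 9976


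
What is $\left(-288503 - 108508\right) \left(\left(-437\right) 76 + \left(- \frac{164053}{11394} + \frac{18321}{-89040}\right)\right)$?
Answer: $\frac{743493808375577603}{56362320} \approx 1.3191 \cdot 10^{10}$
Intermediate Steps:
$\left(-288503 - 108508\right) \left(\left(-437\right) 76 + \left(- \frac{164053}{11394} + \frac{18321}{-89040}\right)\right) = - 397011 \left(-33212 + \left(\left(-164053\right) \frac{1}{11394} + 18321 \left(- \frac{1}{89040}\right)\right)\right) = - 397011 \left(-33212 - \frac{2469338099}{169086960}\right) = \left(-397011\right) \left(- \frac{5618185453619}{169086960}\right) = \frac{743493808375577603}{56362320}$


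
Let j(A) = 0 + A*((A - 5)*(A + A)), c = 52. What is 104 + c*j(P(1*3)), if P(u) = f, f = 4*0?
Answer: 104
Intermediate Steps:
f = 0
P(u) = 0
j(A) = 2*A²*(-5 + A) (j(A) = 0 + A*((-5 + A)*(2*A)) = 0 + A*(2*A*(-5 + A)) = 0 + 2*A²*(-5 + A) = 2*A²*(-5 + A))
104 + c*j(P(1*3)) = 104 + 52*(2*0²*(-5 + 0)) = 104 + 52*(2*0*(-5)) = 104 + 52*0 = 104 + 0 = 104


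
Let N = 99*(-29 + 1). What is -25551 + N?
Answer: -28323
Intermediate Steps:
N = -2772 (N = 99*(-28) = -2772)
-25551 + N = -25551 - 2772 = -28323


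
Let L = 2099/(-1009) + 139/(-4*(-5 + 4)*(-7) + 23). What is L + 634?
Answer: 3047784/5045 ≈ 604.12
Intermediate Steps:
L = -150746/5045 (L = 2099*(-1/1009) + 139/(-4*(-1)*(-7) + 23) = -2099/1009 + 139/(4*(-7) + 23) = -2099/1009 + 139/(-28 + 23) = -2099/1009 + 139/(-5) = -2099/1009 + 139*(-⅕) = -2099/1009 - 139/5 = -150746/5045 ≈ -29.880)
L + 634 = -150746/5045 + 634 = 3047784/5045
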